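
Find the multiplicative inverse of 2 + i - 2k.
0.2222 - 0.1111i + 0.2222k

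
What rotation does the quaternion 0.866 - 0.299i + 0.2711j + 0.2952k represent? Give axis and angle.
axis = (-0.598, 0.5422, 0.5904), θ = π/3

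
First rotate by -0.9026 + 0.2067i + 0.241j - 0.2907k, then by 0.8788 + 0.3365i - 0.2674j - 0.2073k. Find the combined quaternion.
-0.8586 + 0.0056i + 0.5081j + 0.068k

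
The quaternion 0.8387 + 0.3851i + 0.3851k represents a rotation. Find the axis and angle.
axis = (√2/2, 0, √2/2), θ = 66°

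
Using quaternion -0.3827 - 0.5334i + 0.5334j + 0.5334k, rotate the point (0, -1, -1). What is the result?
(1.138, -0.023, -0.839)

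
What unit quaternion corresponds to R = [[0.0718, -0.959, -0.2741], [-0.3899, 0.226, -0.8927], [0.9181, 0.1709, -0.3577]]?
-0.4848 - 0.5485i + 0.6148j - 0.2935k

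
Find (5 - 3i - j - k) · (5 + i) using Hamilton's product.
28 - 10i - 6j - 4k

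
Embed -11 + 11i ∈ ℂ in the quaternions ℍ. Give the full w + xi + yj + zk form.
-11 + 11i + 0j + 0k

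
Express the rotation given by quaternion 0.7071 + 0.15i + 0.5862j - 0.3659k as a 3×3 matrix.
[[0.045, 0.6933, 0.7192], [-0.3416, 0.6872, -0.6411], [-0.9388, -0.2169, 0.2677]]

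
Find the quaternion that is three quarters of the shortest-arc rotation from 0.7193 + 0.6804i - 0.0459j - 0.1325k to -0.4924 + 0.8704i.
-0.1842 + 0.9818i - 0.0154j - 0.0445k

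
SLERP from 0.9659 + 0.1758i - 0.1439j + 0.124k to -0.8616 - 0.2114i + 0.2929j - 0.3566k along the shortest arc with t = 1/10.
0.9592 + 0.1801i - 0.1596j + 0.1481k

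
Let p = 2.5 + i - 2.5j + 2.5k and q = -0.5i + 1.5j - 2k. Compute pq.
9.25 + 4.5j - 4.75k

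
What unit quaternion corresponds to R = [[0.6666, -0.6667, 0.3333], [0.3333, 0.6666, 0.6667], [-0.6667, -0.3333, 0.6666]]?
0.866 - 0.2887i + 0.2887j + 0.2887k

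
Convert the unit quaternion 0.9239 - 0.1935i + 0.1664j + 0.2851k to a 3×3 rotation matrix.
[[0.7821, -0.5912, 0.1971], [0.4624, 0.7626, 0.4524], [-0.4178, -0.2627, 0.8697]]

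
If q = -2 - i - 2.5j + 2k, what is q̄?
-2 + i + 2.5j - 2k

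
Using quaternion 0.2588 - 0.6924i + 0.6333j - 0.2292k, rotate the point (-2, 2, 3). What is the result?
(0.233, 2.068, -3.56)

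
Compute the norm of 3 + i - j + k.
√12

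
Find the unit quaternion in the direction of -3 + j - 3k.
-0.6882 + 0.2294j - 0.6882k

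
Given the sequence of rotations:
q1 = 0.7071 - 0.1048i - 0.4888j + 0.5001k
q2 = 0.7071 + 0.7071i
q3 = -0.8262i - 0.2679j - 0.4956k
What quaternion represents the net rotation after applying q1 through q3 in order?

q2 · q1 = 0.5741 + 0.4259i - 0.6993j + 0.008k
q3 · q2 · q1 = 0.1685 - 0.823i - 0.3583j + 0.4073k
0.1685 - 0.823i - 0.3583j + 0.4073k


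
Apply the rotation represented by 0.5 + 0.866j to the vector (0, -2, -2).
(-1.732, -2, 1)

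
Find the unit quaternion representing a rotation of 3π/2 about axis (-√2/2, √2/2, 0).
-0.7071 - 0.5i + 0.5j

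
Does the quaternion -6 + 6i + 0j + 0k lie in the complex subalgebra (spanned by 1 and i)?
Yes. The quaternion -6 + 6i has j- and k-coefficients y = z = 0, so it lies in the complex subalgebra spanned by 1 and i.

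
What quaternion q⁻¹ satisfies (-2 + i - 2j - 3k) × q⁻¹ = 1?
-0.1111 - 0.0556i + 0.1111j + 0.1667k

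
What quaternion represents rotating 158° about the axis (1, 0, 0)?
0.1908 + 0.9816i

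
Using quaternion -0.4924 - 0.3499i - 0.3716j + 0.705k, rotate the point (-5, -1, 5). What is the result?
(-0.24, -1.933, 6.871)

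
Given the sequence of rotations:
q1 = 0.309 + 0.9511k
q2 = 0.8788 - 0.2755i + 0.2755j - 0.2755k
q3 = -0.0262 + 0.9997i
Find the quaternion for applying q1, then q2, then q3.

q2 · q1 = 0.5336 + 0.1769i + 0.3472j + 0.7507k
q3 · q2 · q1 = -0.1908 + 0.5288i - 0.7596j + 0.3274k
-0.1908 + 0.5288i - 0.7596j + 0.3274k


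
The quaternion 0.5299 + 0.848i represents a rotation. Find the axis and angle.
axis = (1, 0, 0), θ = 116°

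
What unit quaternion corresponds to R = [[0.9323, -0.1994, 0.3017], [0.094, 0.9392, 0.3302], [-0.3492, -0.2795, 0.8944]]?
0.9703 - 0.1571i + 0.1677j + 0.0756k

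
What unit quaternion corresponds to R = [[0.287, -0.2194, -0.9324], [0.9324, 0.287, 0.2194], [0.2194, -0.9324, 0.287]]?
0.6821 - 0.4222i - 0.4222j + 0.4222k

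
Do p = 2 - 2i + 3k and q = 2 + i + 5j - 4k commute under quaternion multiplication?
No: pq = 18 - 17i + 5j - 12k ≠ 18 + 13i + 15j + 8k = qp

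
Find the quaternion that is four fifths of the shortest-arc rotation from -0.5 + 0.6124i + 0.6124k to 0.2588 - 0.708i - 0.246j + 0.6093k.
-0.3741 + 0.8139i + 0.2237j - 0.3842k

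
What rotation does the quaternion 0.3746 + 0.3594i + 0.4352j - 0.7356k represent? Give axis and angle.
axis = (0.3876, 0.4694, -0.7934), θ = 136°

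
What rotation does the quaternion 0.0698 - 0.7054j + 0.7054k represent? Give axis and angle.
axis = (0, -√2/2, √2/2), θ = 172°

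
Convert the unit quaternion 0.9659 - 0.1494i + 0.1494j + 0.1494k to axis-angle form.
axis = (-√3/3, √3/3, √3/3), θ = π/6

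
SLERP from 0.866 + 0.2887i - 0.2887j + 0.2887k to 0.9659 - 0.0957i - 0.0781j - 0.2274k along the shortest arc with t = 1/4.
0.9346 + 0.1987i - 0.2457j + 0.1631k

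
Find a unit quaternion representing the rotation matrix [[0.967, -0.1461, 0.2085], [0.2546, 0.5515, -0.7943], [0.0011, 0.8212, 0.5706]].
0.8788 + 0.4596i + 0.059j + 0.114k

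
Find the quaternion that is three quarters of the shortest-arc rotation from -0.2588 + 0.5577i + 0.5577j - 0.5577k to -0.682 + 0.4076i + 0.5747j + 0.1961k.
-0.6186 + 0.4848i + 0.6183j - 0.0026k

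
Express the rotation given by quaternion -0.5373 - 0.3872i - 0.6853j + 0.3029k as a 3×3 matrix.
[[-0.1228, 0.8562, 0.5019], [0.2052, 0.5167, -0.8312], [-0.971, 0.0009, -0.2391]]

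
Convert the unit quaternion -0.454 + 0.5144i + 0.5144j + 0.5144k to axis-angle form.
axis = (√3/3, √3/3, √3/3), θ = 234°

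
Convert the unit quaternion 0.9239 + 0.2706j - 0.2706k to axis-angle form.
axis = (0, √2/2, -√2/2), θ = π/4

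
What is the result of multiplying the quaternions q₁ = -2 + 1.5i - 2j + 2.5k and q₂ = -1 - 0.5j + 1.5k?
-2.75 - 3.25i + 0.75j - 6.25k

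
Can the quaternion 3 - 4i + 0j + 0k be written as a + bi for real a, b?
Yes. The quaternion 3 - 4i has j- and k-coefficients y = z = 0, so it lies in the complex subalgebra spanned by 1 and i.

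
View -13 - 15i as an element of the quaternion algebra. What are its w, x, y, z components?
-13 - 15i + 0j + 0k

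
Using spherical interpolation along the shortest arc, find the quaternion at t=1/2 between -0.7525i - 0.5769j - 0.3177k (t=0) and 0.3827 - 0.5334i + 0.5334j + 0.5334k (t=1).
-0.2609 - 0.1494i - 0.7569j - 0.5802k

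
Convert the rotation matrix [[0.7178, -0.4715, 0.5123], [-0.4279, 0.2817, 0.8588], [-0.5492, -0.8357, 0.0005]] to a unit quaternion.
0.7071 - 0.5991i + 0.3753j + 0.0154k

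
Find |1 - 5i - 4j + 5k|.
√67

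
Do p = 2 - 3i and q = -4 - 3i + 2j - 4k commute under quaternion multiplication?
No: pq = -17 + 6i - 8j - 14k ≠ -17 + 6i + 16j - 2k = qp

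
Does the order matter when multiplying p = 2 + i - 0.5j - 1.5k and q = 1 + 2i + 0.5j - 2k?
Yes: pq = -2.75 + 6.75i - 0.5j - 4k ≠ -2.75 + 3.25i + 1.5j - 7k = qp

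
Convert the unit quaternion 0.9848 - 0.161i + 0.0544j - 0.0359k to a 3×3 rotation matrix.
[[0.9915, 0.0532, 0.1187], [-0.0882, 0.9456, 0.3132], [-0.0956, -0.321, 0.9422]]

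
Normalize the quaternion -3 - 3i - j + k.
-0.6708 - 0.6708i - 0.2236j + 0.2236k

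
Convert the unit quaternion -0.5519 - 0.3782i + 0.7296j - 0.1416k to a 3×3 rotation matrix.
[[-0.1047, -0.7082, -0.6982], [-0.3956, 0.6738, -0.6241], [0.9124, 0.2108, -0.3507]]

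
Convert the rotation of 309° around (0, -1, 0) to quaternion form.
-0.9026 - 0.4305j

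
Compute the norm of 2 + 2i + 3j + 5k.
√42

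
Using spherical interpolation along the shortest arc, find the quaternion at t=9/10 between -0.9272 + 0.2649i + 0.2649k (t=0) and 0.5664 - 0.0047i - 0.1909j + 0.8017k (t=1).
-0.6605 + 0.0393i + 0.1815j - 0.7275k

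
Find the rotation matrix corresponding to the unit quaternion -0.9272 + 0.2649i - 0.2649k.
[[0.8597, -0.4912, -0.1403], [0.4912, 0.7193, 0.4912], [-0.1403, -0.4912, 0.8597]]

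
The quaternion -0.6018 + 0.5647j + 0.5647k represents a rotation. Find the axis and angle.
axis = (0, √2/2, √2/2), θ = 254°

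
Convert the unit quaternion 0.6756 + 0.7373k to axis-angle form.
axis = (0, 0, 1), θ = 95°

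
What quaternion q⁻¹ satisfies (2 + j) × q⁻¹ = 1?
0.4 - 0.2j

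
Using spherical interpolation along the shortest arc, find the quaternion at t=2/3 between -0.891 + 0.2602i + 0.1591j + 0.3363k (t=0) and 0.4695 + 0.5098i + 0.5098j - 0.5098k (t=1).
-0.7301 - 0.2828i - 0.3248j + 0.5306k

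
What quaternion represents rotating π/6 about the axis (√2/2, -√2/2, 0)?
0.9659 + 0.183i - 0.183j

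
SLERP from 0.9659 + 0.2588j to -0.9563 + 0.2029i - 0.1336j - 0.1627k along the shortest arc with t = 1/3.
0.9718 - 0.0685i + 0.219j + 0.0549k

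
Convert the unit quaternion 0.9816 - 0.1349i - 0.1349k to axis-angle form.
axis = (-√2/2, 0, -√2/2), θ = 22°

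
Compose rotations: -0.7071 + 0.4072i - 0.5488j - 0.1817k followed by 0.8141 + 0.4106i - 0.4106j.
-0.9682 + 0.1158i - 0.0818j - 0.2061k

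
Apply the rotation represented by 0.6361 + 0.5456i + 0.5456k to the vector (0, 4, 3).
(-0.99, -2.845, 3.99)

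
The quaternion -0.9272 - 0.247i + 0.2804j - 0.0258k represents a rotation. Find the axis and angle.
axis = (-0.6594, 0.7486, -0.0689), θ = 316°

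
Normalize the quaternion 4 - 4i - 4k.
0.5774 - 0.5774i - 0.5774k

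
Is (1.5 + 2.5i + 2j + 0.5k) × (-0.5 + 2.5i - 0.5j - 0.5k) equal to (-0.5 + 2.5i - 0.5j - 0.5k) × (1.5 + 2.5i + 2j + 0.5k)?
No: pq = -5.75 + 1.75i + 0.75j - 7.25k ≠ -5.75 + 3.25i - 4.25j + 5.25k = qp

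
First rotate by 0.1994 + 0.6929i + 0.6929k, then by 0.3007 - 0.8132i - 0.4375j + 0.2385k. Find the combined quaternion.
0.4582 - 0.2569i + 0.6415j + 0.5591k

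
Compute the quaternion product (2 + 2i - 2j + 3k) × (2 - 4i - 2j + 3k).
-1 - 4i - 26j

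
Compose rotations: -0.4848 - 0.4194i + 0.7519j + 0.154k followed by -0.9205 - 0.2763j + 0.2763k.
0.6115 + 0.1358i - 0.6741j - 0.3916k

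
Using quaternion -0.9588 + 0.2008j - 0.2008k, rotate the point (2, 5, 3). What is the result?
(-1.403, 5.125, 3.125)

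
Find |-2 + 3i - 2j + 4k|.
√33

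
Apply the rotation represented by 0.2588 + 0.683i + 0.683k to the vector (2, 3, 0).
(-0.927, -1.891, 2.927)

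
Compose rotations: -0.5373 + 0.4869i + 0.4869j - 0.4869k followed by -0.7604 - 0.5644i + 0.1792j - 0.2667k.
0.4663 - 0.0244i - 0.8712j + 0.1515k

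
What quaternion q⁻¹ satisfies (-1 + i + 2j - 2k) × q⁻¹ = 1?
-0.1 - 0.1i - 0.2j + 0.2k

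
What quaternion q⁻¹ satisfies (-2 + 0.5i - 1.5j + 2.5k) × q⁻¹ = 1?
-0.1569 - 0.0392i + 0.1176j - 0.1961k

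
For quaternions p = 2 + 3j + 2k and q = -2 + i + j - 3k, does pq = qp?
No: pq = -1 - 9i - 2j - 13k ≠ -1 + 13i - 6j - 7k = qp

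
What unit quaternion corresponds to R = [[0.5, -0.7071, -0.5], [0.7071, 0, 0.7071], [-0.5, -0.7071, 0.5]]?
0.7071 - 0.5i + 0.5k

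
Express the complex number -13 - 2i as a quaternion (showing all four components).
-13 - 2i + 0j + 0k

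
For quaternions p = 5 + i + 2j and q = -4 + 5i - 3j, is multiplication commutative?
No: pq = -19 + 21i - 23j - 13k ≠ -19 + 21i - 23j + 13k = qp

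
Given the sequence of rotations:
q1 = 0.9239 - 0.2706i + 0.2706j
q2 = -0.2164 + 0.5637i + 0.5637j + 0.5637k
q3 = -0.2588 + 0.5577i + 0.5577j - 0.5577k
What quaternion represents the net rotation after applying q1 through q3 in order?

q2 · q1 = -0.1999 + 0.4268i + 0.3097j + 0.8259k
q3 · q2 · q1 = 0.1016 + 0.4114i - 0.8903j - 0.1676k
0.1016 + 0.4114i - 0.8903j - 0.1676k


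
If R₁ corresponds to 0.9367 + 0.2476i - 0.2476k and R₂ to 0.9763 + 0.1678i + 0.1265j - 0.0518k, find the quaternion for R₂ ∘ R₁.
0.8601 + 0.3676i + 0.1472j - 0.3216k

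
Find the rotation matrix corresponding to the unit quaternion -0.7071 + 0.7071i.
[[1, 0, 0], [0, 0, 1], [0, -1, 0]]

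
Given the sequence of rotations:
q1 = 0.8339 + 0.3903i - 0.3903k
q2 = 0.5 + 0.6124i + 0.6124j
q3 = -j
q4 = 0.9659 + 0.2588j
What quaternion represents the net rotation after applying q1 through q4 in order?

q2 · q1 = 0.1779 + 0.4668i + 0.7497j - 0.4342k
q3 · q2 · q1 = 0.7497 + 0.4342i - 0.1779j + 0.4668k
q4 · q3 · q2 · q1 = 0.7702 + 0.5402i + 0.0222j + 0.3385k
0.7702 + 0.5402i + 0.0222j + 0.3385k


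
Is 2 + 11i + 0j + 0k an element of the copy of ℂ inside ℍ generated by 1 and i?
Yes. The quaternion 2 + 11i has j- and k-coefficients y = z = 0, so it lies in the complex subalgebra spanned by 1 and i.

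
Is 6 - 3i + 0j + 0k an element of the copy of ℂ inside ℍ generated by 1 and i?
Yes. The quaternion 6 - 3i has j- and k-coefficients y = z = 0, so it lies in the complex subalgebra spanned by 1 and i.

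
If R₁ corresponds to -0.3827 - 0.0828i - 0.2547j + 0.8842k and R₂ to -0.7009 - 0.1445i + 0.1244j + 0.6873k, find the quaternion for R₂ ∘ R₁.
-0.3198 + 0.3984i + 0.2018j - 0.8357k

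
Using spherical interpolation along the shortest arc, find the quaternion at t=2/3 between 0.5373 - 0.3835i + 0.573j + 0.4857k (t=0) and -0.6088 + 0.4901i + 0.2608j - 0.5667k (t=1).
0.6382 - 0.4954i + 0.0275j + 0.5887k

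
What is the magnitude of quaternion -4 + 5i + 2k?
√45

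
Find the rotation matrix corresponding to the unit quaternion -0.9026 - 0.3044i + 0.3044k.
[[0.8147, 0.5495, -0.1853], [-0.5495, 0.6294, -0.5495], [-0.1853, 0.5495, 0.8147]]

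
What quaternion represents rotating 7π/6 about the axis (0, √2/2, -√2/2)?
-0.2588 + 0.683j - 0.683k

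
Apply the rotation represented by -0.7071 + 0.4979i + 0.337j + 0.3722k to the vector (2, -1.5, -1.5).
(-0.142, -2.155, 1.959)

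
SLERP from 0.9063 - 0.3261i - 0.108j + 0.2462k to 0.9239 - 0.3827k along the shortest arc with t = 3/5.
0.9794 - 0.1409i - 0.0467j - 0.1372k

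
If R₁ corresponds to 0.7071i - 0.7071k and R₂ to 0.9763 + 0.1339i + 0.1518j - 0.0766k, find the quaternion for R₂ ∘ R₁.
-0.1488 + 0.583i + 0.0405j - 0.7977k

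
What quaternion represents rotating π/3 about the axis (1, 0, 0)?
0.866 + 0.5i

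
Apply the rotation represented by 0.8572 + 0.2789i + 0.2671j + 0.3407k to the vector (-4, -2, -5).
(-4.87, -2.676, -3.758)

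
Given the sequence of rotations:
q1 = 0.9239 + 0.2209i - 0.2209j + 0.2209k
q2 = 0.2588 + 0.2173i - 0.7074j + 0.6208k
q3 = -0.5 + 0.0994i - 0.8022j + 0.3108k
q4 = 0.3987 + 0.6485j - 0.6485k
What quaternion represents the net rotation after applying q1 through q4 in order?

q2 · q1 = -0.1023 + 0.2388i - 0.6216j + 0.739k
q3 · q2 · q1 = -0.7009 - 0.5292i + 0.3936j - 0.2715k
q4 · q3 · q2 · q1 = -0.7108 - 0.1318i + 0.0456j + 0.6895k
-0.7108 - 0.1318i + 0.0456j + 0.6895k


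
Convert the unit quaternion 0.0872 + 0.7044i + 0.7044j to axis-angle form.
axis = (√2/2, √2/2, 0), θ = 170°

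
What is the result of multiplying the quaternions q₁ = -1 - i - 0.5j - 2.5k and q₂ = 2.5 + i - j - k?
-4.5 - 5.5i - 3.75j - 3.75k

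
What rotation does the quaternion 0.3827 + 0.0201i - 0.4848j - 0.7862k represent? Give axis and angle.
axis = (0.0218, -0.5247, -0.851), θ = 3π/4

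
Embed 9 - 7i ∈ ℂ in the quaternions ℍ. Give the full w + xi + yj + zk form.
9 - 7i + 0j + 0k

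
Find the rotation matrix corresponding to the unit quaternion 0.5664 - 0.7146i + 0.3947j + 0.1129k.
[[0.6629, -0.692, 0.2858], [-0.4362, -0.0468, 0.8986], [-0.6085, -0.7204, -0.3329]]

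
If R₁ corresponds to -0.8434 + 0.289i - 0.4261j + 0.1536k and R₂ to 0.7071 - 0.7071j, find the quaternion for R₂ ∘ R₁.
-0.8977 + 0.0957i + 0.2951j + 0.313k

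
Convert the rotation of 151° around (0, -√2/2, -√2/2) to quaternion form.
0.2504 - 0.6846j - 0.6846k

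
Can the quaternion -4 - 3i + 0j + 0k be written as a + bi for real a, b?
Yes. The quaternion -4 - 3i has j- and k-coefficients y = z = 0, so it lies in the complex subalgebra spanned by 1 and i.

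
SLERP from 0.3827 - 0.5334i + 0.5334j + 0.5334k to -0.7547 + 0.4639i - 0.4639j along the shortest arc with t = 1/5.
0.4771 - 0.5385i + 0.5385j + 0.4387k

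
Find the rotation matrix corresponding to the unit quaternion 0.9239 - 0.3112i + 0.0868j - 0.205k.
[[0.9009, 0.3248, 0.288], [-0.4328, 0.7223, 0.5394], [-0.0328, -0.6106, 0.7912]]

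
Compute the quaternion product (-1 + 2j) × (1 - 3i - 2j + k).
3 + 5i + 4j + 5k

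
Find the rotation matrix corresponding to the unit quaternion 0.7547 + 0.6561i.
[[1, 0, 0], [0, 0.1391, -0.9903], [0, 0.9903, 0.1391]]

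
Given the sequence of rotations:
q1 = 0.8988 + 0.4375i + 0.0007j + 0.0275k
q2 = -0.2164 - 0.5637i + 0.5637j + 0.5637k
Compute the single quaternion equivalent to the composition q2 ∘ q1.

q2 · q1 = 0.0362 - 0.5862i + 0.7686j + 0.2537k
0.0362 - 0.5862i + 0.7686j + 0.2537k


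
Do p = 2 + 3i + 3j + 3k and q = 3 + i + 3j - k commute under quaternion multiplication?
No: pq = -3 - i + 21j + 13k ≠ -3 + 23i + 9j + k = qp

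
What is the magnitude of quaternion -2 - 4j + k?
√21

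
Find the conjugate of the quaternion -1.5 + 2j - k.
-1.5 - 2j + k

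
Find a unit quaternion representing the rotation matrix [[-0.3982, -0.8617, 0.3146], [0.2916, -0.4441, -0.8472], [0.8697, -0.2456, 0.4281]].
0.3827 + 0.393i - 0.3626j + 0.7534k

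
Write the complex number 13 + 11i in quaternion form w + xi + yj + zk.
13 + 11i + 0j + 0k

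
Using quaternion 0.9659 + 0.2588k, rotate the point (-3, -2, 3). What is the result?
(-1.598, -3.232, 3)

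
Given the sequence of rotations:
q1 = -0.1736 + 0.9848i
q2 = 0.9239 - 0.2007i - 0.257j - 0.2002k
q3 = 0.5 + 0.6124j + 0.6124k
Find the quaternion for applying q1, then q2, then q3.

q2 · q1 = 0.0373 + 0.9447i - 0.1525j + 0.2878k
q3 · q2 · q1 = -0.0642 + 0.742i + 0.5251j - 0.4118k
-0.0642 + 0.742i + 0.5251j - 0.4118k


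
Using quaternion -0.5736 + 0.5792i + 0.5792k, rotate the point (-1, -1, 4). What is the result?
(1.69, 3.664, 1.31)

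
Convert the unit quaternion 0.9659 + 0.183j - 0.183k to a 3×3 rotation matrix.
[[0.866, 0.3535, 0.3535], [-0.3535, 0.933, -0.067], [-0.3535, -0.067, 0.933]]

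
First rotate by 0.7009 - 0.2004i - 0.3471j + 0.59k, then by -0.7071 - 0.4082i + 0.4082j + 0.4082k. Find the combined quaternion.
-0.6766 + 0.2381i + 0.6906j + 0.0924k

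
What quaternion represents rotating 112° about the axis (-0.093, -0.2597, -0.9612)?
0.5592 - 0.0771i - 0.2153j - 0.7969k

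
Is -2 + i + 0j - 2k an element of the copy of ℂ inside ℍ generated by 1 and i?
No. The quaternion -2 + i - 2k has j-coefficient y = 0 and k-coefficient z = -2, not both zero, so it does not lie in the complex subalgebra spanned by 1 and i.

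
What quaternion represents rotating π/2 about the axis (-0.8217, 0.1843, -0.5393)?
0.7071 - 0.581i + 0.1303j - 0.3813k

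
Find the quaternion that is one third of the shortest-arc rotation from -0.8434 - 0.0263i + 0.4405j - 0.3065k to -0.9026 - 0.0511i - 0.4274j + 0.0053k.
-0.9617 - 0.0388i + 0.157j - 0.2214k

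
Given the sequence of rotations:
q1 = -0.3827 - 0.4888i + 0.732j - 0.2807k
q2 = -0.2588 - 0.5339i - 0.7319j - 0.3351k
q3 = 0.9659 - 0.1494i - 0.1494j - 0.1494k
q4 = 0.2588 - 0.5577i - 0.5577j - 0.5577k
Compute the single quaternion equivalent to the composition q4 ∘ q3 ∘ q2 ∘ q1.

q2 · q1 = 0.2798 + 0.7816i + 0.1046j - 0.5477k
q3 · q2 · q1 = 0.3208 + 0.8106i - 0.1394j - 0.4697k
q4 · q3 · q2 · q1 = 0.1954 + 0.2151i - 0.929j + 0.2293k
0.1954 + 0.2151i - 0.929j + 0.2293k


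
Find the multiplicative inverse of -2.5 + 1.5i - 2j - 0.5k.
-0.1961 - 0.1176i + 0.1569j + 0.0392k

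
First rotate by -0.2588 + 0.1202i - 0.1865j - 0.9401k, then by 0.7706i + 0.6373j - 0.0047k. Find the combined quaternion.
0.0218 - 0.7994i + 0.5589j - 0.2191k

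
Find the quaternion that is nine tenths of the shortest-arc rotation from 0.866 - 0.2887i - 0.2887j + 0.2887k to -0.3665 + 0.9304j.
0.4407 - 0.0336i - 0.8964j + 0.0336k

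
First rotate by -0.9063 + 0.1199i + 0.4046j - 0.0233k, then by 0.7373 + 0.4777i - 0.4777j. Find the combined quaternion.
-0.5322 - 0.3334i + 0.7424j + 0.2334k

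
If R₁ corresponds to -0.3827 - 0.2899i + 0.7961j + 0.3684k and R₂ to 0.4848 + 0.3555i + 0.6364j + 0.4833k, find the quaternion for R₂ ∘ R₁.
-0.7672 - 0.4269i - 0.1287j + 0.4611k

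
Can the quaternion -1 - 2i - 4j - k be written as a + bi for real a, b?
No. The quaternion -1 - 2i - 4j - k has j-coefficient y = -4 and k-coefficient z = -1, not both zero, so it does not lie in the complex subalgebra spanned by 1 and i.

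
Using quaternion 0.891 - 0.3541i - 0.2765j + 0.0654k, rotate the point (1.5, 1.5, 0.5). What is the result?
(1.107, 1.877, -0.033)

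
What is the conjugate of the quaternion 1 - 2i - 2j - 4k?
1 + 2i + 2j + 4k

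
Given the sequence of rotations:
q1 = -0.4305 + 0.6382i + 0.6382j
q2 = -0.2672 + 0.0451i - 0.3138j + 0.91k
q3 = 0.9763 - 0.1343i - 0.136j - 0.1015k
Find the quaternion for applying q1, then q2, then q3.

q2 · q1 = 0.2865 - 0.7707i + 0.5453j - 0.1627k
q3 · q2 · q1 = 0.2339 - 0.7134i + 0.5498j - 0.366k
0.2339 - 0.7134i + 0.5498j - 0.366k


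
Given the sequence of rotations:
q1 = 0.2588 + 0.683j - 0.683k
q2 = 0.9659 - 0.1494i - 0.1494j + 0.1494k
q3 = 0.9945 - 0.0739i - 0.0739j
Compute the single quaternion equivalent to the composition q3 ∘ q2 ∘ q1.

q2 · q1 = 0.4541 - 0.0387i + 0.519j - 0.7231k
q3 · q2 · q1 = 0.4871 - 0.0186i + 0.4292j - 0.7603k
0.4871 - 0.0186i + 0.4292j - 0.7603k


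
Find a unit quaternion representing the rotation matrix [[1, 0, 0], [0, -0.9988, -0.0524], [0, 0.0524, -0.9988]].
0.0262 + 0.9997i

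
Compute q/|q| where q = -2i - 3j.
-0.5547i - 0.8321j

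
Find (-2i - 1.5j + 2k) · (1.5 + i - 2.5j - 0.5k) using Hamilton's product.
-0.75 + 2.75i - 1.25j + 9.5k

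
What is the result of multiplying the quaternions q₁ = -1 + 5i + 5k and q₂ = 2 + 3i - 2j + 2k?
-27 + 17i + 7j - 2k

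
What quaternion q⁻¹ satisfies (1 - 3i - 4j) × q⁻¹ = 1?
0.0385 + 0.1154i + 0.1538j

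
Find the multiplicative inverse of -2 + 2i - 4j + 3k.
-0.0606 - 0.0606i + 0.1212j - 0.0909k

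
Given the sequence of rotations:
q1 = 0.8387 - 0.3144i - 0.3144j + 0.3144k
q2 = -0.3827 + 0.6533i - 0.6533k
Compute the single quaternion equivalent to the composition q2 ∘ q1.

q2 · q1 = 0.0898 + 0.4628i + 0.1203j - 0.8736k
0.0898 + 0.4628i + 0.1203j - 0.8736k


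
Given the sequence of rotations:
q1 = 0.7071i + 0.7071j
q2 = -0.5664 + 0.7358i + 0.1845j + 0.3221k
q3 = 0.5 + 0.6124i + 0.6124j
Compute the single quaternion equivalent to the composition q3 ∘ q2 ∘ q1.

q2 · q1 = -0.6507 - 0.6283i - 0.1727j + 0.3898k
q3 · q2 · q1 = 0.1652 - 0.4739i - 0.7236j + 0.4739k
0.1652 - 0.4739i - 0.7236j + 0.4739k


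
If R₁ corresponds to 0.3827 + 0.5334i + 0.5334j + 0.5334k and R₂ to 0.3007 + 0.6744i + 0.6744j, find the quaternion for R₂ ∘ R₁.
-0.6044 + 0.7782i + 0.0588j + 0.1604k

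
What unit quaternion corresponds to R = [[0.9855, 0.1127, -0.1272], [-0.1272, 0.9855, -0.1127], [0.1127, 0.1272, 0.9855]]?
0.9945 + 0.0603i - 0.0603j - 0.0603k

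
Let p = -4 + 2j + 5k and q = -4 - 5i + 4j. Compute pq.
8 - 49j - 10k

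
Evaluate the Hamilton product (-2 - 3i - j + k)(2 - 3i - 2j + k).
-16 + i + 2j + 3k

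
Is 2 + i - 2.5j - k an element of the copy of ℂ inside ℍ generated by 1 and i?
No. The quaternion 2 + i - 2.5j - k has j-coefficient y = -2.5 and k-coefficient z = -1, not both zero, so it does not lie in the complex subalgebra spanned by 1 and i.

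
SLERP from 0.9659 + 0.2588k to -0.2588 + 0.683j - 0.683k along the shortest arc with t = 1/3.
0.8358 - 0.2778j + 0.4735k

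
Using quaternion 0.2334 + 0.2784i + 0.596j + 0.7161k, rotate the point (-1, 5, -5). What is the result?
(-2.661, -5.187, 4.124)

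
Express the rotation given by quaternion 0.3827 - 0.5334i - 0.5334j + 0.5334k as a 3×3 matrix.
[[-0.1381, 0.1608, -0.9773], [0.9773, -0.1381, -0.1608], [-0.1608, -0.9773, -0.1381]]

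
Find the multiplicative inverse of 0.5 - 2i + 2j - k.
0.0541 + 0.2162i - 0.2162j + 0.1081k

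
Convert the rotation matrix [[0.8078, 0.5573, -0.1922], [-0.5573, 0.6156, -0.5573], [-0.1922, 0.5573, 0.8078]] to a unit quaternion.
0.8988 + 0.31i - 0.31k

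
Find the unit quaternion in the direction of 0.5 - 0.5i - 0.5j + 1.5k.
0.2887 - 0.2887i - 0.2887j + 0.866k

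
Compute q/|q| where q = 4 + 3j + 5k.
0.5657 + 0.4243j + 0.7071k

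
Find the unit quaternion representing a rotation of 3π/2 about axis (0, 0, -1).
-0.7071 - 0.7071k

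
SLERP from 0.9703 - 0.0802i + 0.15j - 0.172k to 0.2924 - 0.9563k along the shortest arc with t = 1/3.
0.8477 - 0.0603i + 0.1128j - 0.5149k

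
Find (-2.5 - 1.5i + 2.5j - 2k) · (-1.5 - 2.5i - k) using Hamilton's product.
-2 + 6i - 0.25j + 11.75k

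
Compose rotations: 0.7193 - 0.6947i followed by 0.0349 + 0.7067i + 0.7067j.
0.516 + 0.4841i + 0.5083j + 0.4909k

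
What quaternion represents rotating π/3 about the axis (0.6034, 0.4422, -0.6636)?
0.866 + 0.3017i + 0.2211j - 0.3318k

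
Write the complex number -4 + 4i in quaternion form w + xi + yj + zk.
-4 + 4i + 0j + 0k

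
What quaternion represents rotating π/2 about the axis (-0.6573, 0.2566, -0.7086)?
0.7071 - 0.4648i + 0.1814j - 0.5011k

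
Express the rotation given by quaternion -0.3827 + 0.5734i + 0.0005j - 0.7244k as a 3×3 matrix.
[[-0.0495, -0.5539, -0.8311], [0.555, -0.7071, 0.4382], [-0.8304, -0.4396, 0.3424]]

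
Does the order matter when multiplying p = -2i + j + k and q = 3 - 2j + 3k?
Yes: pq = -1 - i + 9j + 7k ≠ -1 - 11i - 3j - k = qp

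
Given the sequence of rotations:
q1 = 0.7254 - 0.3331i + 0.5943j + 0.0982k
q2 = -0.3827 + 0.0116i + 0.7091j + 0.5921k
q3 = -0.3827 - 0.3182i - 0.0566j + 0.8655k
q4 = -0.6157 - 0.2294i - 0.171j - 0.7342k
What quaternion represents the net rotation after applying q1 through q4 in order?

q2 · q1 = -0.7533 - 0.1464i + 0.0886j + 0.635k
q3 · q2 · q1 = -0.3029 + 0.1831i + 0.0841j - 0.9315k
q4 · q3 · q2 · q1 = -0.441 + 0.1778i - 0.3481j + 0.8079k
-0.441 + 0.1778i - 0.3481j + 0.8079k


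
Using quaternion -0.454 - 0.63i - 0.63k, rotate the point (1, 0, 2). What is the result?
(1.794, -0.572, 1.206)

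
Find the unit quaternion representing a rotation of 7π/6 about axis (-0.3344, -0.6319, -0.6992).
-0.2588 - 0.323i - 0.6104j - 0.6754k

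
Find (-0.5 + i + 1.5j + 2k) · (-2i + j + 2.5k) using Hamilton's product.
-4.5 + 2.75i - 7j + 2.75k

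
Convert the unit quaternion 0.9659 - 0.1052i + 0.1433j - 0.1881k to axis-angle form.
axis = (-0.4065, 0.5537, -0.7268), θ = π/6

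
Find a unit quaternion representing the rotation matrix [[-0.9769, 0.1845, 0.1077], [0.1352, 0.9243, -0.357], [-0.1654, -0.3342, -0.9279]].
0.0698 + 0.0817i + 0.9784j - 0.1766k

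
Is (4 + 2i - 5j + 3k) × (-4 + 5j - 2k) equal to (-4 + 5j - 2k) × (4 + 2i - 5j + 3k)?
No: pq = 15 - 13i + 44j - 10k ≠ 15 - 3i + 36j - 30k = qp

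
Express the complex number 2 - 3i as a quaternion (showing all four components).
2 - 3i + 0j + 0k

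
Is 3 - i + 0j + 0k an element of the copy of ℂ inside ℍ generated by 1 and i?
Yes. The quaternion 3 - i has j- and k-coefficients y = z = 0, so it lies in the complex subalgebra spanned by 1 and i.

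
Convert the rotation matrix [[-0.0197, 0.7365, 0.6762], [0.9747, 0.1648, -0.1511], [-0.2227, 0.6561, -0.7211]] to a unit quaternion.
0.3256 + 0.6198i + 0.6902j + 0.1829k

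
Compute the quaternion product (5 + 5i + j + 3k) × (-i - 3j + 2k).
2 + 6i - 28j - 4k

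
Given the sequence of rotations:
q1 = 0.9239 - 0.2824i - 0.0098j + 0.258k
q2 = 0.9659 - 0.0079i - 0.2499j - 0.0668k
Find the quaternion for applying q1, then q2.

q2 · q1 = 0.9049 - 0.3452i - 0.2194j + 0.117k
0.9049 - 0.3452i - 0.2194j + 0.117k


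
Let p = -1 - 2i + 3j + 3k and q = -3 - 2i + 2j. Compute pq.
-7 + 2i - 17j - 7k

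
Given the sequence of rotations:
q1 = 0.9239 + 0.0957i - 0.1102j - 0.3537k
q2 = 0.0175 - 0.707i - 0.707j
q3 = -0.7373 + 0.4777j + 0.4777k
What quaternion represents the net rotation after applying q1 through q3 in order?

q2 · q1 = 0.0059 - 0.4015i - 0.9052j + 0.1394k
q3 · q2 · q1 = 0.3615 + 0.795i + 0.4784j + 0.0918k
0.3615 + 0.795i + 0.4784j + 0.0918k


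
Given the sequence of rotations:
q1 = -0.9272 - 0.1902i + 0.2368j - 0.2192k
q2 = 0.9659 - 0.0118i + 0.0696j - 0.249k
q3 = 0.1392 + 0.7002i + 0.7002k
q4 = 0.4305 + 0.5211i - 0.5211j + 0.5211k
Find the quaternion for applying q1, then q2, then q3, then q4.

q2 · q1 = -0.9689 - 0.1291i + 0.209j + 0.0296k
q3 · q2 · q1 = -0.0652 - 0.8427i - 0.082j - 0.528k
q4 · q3 · q2 · q1 = 0.6435 - 0.0789i - 0.1653j - 0.7431k
0.6435 - 0.0789i - 0.1653j - 0.7431k


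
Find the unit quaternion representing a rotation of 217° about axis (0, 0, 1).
-0.3173 + 0.9483k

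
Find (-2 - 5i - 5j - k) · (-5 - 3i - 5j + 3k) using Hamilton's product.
-27 + 11i + 53j + 9k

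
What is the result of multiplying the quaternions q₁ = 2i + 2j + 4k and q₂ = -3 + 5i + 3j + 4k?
-32 - 10i + 6j - 16k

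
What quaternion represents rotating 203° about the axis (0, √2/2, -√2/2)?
-0.1994 + 0.6929j - 0.6929k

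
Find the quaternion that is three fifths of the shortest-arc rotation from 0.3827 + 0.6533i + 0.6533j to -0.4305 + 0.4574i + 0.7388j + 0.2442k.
-0.1105 + 0.5949i + 0.7798j + 0.1605k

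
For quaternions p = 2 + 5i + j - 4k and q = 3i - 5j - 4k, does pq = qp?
No: pq = -26 - 18i - 2j - 36k ≠ -26 + 30i - 18j + 20k = qp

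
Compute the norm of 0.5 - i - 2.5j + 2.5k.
3.708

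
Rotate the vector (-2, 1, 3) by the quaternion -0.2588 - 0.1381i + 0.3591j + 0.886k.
(0.723, 2.202, 2.937)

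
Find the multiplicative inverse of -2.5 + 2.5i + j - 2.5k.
-0.1266 - 0.1266i - 0.0506j + 0.1266k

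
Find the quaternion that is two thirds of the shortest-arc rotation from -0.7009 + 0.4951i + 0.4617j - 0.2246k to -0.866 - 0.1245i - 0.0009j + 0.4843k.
-0.9373 + 0.1066i + 0.1864j + 0.2744k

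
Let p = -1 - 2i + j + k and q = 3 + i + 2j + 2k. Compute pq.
-5 - 7i + 6j - 4k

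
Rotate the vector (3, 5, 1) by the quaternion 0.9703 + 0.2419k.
(0.302, 5.823, 1)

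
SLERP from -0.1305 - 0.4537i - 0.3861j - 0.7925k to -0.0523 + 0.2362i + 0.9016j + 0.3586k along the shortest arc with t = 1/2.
-0.042 - 0.3706i - 0.6917j - 0.6184k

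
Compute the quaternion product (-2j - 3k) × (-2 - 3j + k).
-3 - 11i + 4j + 6k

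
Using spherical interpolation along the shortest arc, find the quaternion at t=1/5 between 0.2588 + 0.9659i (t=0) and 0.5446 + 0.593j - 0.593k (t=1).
0.393 + 0.8879i + 0.1689j - 0.1689k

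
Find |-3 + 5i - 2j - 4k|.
√54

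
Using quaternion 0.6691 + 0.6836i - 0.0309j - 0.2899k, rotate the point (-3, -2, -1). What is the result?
(-2.744, 2.393, -0.864)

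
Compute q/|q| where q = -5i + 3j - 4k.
-0.7071i + 0.4243j - 0.5657k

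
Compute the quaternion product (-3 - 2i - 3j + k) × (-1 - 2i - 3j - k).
-9 + 14i + 8j + 2k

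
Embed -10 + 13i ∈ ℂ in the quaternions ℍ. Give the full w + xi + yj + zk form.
-10 + 13i + 0j + 0k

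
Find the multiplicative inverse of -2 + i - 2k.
-0.2222 - 0.1111i + 0.2222k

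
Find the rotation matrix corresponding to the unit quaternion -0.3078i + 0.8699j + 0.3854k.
[[-0.8105, -0.5355, -0.2373], [-0.5355, 0.5135, 0.6705], [-0.2373, 0.6705, -0.7029]]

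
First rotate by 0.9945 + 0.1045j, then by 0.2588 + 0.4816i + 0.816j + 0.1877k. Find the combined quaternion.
0.1721 + 0.4593i + 0.8386j + 0.237k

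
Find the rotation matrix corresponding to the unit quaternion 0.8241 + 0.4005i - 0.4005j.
[[0.6792, -0.3208, -0.6601], [-0.3208, 0.6792, -0.6601], [0.6601, 0.6601, 0.3584]]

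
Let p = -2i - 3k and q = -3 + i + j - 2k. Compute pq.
-4 + 9i - 7j + 7k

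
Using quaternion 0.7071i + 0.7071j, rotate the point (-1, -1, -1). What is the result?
(-1, -1, 1)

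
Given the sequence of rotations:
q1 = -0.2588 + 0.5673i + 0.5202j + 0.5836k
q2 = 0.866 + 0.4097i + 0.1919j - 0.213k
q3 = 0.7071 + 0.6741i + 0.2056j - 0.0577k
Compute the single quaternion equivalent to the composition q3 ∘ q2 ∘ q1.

q2 · q1 = -0.4321 + 0.608i + 0.0409j + 0.6648k
q3 · q2 · q1 = -0.6854 + 0.2777i - 0.5431j + 0.3976k
-0.6854 + 0.2777i - 0.5431j + 0.3976k


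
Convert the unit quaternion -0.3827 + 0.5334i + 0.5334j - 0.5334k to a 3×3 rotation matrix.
[[-0.1381, 0.1608, -0.9773], [0.9773, -0.1381, -0.1608], [-0.1608, -0.9773, -0.1381]]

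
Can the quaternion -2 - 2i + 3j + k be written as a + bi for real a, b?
No. The quaternion -2 - 2i + 3j + k has j-coefficient y = 3 and k-coefficient z = 1, not both zero, so it does not lie in the complex subalgebra spanned by 1 and i.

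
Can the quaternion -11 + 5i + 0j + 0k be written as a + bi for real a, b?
Yes. The quaternion -11 + 5i has j- and k-coefficients y = z = 0, so it lies in the complex subalgebra spanned by 1 and i.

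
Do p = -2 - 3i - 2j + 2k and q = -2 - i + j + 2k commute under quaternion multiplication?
No: pq = -1 + 2i + 6j - 13k ≠ -1 + 14i - 2j - 3k = qp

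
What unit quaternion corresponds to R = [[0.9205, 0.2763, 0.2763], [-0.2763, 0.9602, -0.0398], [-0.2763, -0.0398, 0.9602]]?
0.9799 + 0.141j - 0.141k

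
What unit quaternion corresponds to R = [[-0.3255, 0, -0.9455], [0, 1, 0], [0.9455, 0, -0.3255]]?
0.5807 - 0.8141j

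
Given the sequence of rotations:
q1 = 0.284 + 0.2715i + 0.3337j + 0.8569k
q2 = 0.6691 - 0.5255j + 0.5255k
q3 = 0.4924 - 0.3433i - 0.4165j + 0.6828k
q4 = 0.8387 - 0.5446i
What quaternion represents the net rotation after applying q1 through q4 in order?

q2 · q1 = -0.0849 - 0.444i + 0.2167j + 0.8653k
q3 · q2 · q1 = -0.6948 - 0.6978i + 0.136j + 0.1088k
q4 · q3 · q2 · q1 = -0.9628 - 0.2069i + 0.1733j + 0.0172k
-0.9628 - 0.2069i + 0.1733j + 0.0172k


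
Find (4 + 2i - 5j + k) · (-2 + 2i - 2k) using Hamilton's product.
-10 + 14i + 16j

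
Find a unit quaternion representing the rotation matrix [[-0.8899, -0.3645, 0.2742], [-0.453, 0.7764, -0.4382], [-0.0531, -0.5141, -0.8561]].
0.0872 - 0.2178i + 0.9384j - 0.2537k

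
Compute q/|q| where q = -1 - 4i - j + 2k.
-0.2132 - 0.8528i - 0.2132j + 0.4264k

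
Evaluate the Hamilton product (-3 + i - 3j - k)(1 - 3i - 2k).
-2 + 16i + 2j - 4k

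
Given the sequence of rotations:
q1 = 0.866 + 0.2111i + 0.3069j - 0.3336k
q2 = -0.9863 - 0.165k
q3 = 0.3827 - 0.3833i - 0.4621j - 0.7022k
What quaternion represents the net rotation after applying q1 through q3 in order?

q2 · q1 = -0.9092 - 0.1576i - 0.3375j + 0.1861k
q3 · q2 · q1 = -0.4336 - 0.0348i + 0.473j + 0.7662k
-0.4336 - 0.0348i + 0.473j + 0.7662k


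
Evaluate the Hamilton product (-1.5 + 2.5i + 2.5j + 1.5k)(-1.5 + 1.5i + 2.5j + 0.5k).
-8.5 - 8.5i - 6.5j - 0.5k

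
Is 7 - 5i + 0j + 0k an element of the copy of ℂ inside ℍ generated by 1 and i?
Yes. The quaternion 7 - 5i has j- and k-coefficients y = z = 0, so it lies in the complex subalgebra spanned by 1 and i.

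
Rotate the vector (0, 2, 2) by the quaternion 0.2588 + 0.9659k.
(-1, -1.732, 2)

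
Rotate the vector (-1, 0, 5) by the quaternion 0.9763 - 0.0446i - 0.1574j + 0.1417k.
(-2.51, -0.078, 4.438)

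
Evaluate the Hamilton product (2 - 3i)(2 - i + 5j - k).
1 - 8i + 7j - 17k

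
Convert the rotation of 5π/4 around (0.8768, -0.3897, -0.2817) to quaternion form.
-0.3827 + 0.8101i - 0.36j - 0.2603k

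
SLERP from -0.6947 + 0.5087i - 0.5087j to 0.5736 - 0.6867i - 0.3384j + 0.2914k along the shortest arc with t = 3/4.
-0.6629 + 0.7i + 0.1248j - 0.2345k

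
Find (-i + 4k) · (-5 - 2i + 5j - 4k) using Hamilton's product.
14 - 15i - 12j - 25k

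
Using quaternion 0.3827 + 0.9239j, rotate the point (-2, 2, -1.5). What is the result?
(0.354, 2, 2.475)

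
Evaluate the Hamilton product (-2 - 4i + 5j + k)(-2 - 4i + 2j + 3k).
-25 + 29i - 6j + 4k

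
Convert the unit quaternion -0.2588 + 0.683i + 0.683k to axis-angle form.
axis = (√2/2, 0, √2/2), θ = 7π/6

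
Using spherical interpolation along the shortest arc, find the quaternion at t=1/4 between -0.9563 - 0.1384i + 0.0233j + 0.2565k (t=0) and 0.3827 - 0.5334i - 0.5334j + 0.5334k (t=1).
-0.9756 + 0.0639i + 0.2063j + 0.0401k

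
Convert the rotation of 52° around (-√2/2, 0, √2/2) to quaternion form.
0.8988 - 0.31i + 0.31k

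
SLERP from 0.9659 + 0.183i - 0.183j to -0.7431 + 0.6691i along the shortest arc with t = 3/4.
0.8736 - 0.4837i - 0.0527j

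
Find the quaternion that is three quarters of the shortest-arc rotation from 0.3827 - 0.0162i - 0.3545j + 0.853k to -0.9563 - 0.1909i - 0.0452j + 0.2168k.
0.9773 + 0.1627i - 0.084j + 0.1068k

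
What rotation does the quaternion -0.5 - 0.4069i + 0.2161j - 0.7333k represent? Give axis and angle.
axis = (-0.4698, 0.2495, -0.8467), θ = 4π/3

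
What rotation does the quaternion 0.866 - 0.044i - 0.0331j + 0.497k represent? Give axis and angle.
axis = (-0.088, -0.0662, 0.9939), θ = π/3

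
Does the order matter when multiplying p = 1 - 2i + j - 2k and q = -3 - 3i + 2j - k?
Yes: pq = -13 + 6i + 3j + 4k ≠ -13 - 5j + 6k = qp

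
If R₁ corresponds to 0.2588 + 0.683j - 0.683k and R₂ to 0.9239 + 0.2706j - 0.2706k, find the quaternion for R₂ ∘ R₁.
-0.1305 + 0.7011j - 0.7011k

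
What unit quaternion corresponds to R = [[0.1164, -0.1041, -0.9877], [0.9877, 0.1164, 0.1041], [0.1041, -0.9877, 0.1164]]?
0.5808 - 0.47i - 0.47j + 0.47k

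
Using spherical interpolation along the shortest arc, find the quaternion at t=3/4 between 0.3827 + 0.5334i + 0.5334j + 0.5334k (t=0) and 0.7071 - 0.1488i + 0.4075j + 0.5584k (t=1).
0.6612 + 0.0303i + 0.4674j + 0.586k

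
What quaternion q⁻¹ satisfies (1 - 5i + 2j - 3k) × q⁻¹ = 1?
0.0256 + 0.1282i - 0.0513j + 0.0769k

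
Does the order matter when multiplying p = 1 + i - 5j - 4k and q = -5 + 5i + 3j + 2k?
Yes: pq = 13 + 2i + 6j + 50k ≠ 13 - 2i + 50j - 6k = qp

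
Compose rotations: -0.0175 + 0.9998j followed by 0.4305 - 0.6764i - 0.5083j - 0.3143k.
0.5007 + 0.3261i + 0.4393j - 0.6708k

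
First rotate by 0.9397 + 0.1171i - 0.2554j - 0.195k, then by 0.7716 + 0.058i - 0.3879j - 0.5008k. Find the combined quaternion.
0.5216 + 0.0926i - 0.6089j - 0.5905k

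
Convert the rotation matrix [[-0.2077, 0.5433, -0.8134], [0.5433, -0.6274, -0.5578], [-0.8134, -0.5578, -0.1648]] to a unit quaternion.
-0.6294i - 0.4316j + 0.6462k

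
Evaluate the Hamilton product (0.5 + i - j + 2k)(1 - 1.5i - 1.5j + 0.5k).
-0.5 + 2.75i - 5.25j - 0.75k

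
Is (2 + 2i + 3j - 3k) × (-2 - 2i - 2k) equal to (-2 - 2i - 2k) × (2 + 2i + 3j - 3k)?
No: pq = -6 - 14i + 4j + 8k ≠ -6 - 2i - 16j - 4k = qp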